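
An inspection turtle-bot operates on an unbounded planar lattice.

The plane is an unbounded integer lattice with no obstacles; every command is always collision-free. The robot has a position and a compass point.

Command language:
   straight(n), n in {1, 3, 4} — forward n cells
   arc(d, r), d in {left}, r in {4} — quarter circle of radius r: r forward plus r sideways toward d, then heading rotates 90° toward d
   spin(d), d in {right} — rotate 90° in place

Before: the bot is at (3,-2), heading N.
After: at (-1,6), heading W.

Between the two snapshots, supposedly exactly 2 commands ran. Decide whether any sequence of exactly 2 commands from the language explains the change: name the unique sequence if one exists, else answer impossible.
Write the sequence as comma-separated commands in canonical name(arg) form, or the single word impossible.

straight(4), arc(left, 4)

key: position moved to (-1,6) AND the heading swung to W — translation plus rotation needed
start: at (3,-2), heading N
t=1 straight(4) ⇒ at (3,2), heading N
t=2 arc(left, 4) ⇒ at (-1,6), heading W
no other 2-command option fits: unique.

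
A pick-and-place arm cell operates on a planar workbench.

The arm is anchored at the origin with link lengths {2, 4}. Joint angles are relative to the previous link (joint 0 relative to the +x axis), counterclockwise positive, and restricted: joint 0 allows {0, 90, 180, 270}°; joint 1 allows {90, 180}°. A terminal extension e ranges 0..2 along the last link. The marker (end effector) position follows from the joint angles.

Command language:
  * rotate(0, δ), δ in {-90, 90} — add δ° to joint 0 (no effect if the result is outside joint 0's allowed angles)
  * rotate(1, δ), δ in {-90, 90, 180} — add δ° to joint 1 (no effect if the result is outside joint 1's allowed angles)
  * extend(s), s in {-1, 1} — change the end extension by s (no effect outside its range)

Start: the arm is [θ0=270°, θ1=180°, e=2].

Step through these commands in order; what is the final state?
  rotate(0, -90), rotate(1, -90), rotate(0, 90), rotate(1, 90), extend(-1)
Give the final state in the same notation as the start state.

[θ0=270°, θ1=180°, e=1]

from: [θ0=270°, θ1=180°, e=2]
t=1 rotate(0, -90) ⇒ [θ0=180°, θ1=180°, e=2]
t=2 rotate(1, -90) ⇒ [θ0=180°, θ1=90°, e=2]
t=3 rotate(0, 90) ⇒ [θ0=270°, θ1=90°, e=2]
t=4 rotate(1, 90) ⇒ [θ0=270°, θ1=180°, e=2]
t=5 extend(-1) ⇒ [θ0=270°, θ1=180°, e=1]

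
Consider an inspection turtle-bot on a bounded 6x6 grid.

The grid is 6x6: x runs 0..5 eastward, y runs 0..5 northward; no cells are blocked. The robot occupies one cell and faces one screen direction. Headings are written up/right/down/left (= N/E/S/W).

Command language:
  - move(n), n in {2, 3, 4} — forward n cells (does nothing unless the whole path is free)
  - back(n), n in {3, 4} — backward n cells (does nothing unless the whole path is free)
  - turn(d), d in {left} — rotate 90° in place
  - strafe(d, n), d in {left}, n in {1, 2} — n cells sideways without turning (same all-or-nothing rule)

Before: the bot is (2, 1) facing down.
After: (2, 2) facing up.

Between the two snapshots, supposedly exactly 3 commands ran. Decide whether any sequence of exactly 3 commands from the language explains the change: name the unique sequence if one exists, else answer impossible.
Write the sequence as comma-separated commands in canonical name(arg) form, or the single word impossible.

key: position moved to (2,2) AND the heading swung to N — translation plus rotation needed
from: (2, 1) facing down
t=1 turn(left) ⇒ (2, 1) facing right
t=2 strafe(left, 1) ⇒ (2, 2) facing right
t=3 turn(left) ⇒ (2, 2) facing up
no other 3-command option fits: unique.

turn(left), strafe(left, 1), turn(left)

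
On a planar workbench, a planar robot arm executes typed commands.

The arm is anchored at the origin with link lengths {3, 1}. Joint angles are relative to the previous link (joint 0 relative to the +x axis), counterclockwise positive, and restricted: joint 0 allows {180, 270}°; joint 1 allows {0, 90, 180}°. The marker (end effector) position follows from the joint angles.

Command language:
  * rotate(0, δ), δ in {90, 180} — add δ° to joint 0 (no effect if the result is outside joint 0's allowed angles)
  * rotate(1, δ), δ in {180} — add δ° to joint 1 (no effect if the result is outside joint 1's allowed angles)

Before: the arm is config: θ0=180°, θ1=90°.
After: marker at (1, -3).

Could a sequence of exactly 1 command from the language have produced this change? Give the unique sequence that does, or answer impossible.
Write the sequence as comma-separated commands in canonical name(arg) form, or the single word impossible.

rotate(0, 90)

initial: config: θ0=180°, θ1=90°
t=1 rotate(0, 90) ⇒ config: θ0=270°, θ1=90°
uniquely the one of 3 1-step routes that fits.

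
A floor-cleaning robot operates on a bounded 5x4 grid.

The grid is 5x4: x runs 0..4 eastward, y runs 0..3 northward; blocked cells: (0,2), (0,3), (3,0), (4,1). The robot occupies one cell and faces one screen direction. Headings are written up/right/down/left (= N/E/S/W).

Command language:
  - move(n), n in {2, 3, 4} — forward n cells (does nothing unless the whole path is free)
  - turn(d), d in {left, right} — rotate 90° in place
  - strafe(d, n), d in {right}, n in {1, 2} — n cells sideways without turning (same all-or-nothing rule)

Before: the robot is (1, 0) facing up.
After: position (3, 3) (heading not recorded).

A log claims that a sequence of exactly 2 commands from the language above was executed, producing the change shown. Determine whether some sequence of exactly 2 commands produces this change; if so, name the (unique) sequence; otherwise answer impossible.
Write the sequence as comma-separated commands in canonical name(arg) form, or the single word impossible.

move(3), strafe(right, 2)

key: running strafe(right, 2) before move(3) would end elsewhere — order is forced
start: (1, 0) facing up
[1] after move(3): (1, 3) facing up
[2] after strafe(right, 2): (3, 3) facing up
no rival 2-sequence matches.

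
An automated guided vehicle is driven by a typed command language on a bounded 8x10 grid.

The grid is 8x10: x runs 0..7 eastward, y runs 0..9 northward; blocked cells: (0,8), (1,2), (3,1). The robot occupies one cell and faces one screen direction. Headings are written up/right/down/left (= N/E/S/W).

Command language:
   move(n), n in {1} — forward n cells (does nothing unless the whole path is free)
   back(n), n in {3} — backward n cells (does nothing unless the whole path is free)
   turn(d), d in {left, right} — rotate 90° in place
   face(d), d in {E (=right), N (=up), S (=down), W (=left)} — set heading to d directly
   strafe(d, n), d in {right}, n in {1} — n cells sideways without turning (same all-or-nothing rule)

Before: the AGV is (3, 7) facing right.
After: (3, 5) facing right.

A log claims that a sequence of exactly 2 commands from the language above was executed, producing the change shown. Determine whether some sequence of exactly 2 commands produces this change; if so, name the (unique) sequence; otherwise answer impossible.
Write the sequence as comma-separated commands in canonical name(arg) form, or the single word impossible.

key: heading stays E — no command in the sequence turns
initial: (3, 7) facing right
1. strafe(right, 1) → (3, 6) facing right
2. strafe(right, 1) → (3, 5) facing right
no other 2-command option fits: unique.

strafe(right, 1), strafe(right, 1)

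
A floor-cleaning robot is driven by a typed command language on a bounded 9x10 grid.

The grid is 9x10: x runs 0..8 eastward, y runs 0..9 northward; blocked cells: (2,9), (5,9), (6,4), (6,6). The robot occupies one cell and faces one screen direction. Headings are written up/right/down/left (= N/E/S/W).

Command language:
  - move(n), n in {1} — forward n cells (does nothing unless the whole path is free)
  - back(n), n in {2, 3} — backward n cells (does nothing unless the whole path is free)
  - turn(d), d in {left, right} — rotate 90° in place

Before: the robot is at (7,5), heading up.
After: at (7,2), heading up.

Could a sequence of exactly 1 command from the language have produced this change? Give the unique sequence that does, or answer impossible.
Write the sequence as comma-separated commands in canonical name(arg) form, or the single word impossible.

key: still facing N — the one step turns nothing
initial: at (7,5), heading up
1. back(3) → at (7,2), heading up
no other 1-command option fits: unique.

back(3)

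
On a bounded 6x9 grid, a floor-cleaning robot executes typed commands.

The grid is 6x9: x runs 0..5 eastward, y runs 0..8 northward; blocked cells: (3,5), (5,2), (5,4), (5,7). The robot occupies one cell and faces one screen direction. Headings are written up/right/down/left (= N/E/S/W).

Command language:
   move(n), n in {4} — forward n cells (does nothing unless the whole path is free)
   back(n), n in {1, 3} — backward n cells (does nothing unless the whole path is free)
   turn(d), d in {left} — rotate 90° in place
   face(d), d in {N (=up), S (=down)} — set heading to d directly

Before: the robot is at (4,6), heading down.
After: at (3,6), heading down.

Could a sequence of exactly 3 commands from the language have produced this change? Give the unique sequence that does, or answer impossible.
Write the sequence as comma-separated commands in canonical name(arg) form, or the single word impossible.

key: heading stays S — rotations cancel among the 3 commands
begin: at (4,6), heading down
step 1 (turn(left)): at (4,6), heading right
step 2 (back(1)): at (3,6), heading right
step 3 (face(S)): at (3,6), heading down
all 216 alternatives checked — unique.

turn(left), back(1), face(S)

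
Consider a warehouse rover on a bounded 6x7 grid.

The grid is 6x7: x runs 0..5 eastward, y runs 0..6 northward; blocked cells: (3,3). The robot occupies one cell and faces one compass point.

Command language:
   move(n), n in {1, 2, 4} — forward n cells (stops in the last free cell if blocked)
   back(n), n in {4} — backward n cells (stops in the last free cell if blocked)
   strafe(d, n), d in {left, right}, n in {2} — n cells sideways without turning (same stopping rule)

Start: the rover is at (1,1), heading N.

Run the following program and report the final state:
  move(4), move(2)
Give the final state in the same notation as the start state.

at (1,6), heading N

begin: at (1,1), heading N
t=1 move(4) ⇒ at (1,5), heading N
t=2 move(2) ⇒ at (1,6), heading N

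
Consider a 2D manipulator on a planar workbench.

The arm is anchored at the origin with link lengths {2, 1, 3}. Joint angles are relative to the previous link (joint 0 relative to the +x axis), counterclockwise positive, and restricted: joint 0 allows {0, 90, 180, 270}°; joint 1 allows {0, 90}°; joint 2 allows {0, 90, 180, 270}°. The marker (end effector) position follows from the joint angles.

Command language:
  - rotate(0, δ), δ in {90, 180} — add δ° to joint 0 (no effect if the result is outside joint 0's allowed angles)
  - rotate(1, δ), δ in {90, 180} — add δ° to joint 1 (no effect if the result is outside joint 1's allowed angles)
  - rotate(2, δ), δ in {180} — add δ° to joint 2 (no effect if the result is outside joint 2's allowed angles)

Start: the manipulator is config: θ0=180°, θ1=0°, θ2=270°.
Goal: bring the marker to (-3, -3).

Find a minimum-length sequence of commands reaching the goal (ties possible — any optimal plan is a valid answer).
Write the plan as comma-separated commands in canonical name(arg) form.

begin: config: θ0=180°, θ1=0°, θ2=270°
step 1 (rotate(2, 180)): config: θ0=180°, θ1=0°, θ2=90°
shorter routes all fall short; 1 is best.

rotate(2, 180)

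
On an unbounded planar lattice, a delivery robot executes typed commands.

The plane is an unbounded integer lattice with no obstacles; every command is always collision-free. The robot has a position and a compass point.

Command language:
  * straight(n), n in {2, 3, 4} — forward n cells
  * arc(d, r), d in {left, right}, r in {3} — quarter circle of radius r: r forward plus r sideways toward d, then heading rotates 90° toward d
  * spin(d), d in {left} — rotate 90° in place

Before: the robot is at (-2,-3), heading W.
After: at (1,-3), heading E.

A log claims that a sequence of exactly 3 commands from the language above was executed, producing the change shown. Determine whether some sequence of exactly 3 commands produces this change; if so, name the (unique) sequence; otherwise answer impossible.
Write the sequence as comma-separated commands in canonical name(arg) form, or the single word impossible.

key: cell and facing (now E) both changed — the 3 commands mix motion and turning
begin: at (-2,-3), heading W
step 1 (spin(left)): at (-2,-3), heading S
step 2 (spin(left)): at (-2,-3), heading E
step 3 (straight(3)): at (1,-3), heading E
all 216 alternatives checked — unique.

spin(left), spin(left), straight(3)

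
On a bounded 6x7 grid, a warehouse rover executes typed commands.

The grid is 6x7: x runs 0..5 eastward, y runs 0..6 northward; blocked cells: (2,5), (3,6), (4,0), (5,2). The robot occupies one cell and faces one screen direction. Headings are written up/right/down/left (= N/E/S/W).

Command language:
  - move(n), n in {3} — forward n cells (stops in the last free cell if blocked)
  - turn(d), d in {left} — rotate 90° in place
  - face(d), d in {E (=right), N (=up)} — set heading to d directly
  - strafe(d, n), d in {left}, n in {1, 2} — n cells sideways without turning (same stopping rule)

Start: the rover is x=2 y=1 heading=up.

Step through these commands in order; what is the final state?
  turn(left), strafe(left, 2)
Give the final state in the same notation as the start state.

x=2 y=0 heading=left

begin: x=2 y=1 heading=up
1. turn(left) → x=2 y=1 heading=left
2. strafe(left, 2) → x=2 y=0 heading=left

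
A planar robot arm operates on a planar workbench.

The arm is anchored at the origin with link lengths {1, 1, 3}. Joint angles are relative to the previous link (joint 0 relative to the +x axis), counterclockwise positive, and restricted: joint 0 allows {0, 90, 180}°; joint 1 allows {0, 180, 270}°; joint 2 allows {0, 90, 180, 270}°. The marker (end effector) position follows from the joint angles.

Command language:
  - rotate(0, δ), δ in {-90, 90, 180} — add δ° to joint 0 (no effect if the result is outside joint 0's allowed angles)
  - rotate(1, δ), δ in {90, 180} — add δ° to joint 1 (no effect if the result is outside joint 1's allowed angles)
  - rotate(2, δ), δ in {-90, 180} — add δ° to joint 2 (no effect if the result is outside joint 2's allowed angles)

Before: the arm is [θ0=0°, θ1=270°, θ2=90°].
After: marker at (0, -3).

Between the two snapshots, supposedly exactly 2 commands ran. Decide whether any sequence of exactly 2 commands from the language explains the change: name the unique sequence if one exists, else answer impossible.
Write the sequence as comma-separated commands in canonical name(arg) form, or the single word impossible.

key: running rotate(1, 180) before rotate(1, 90) would end elsewhere — order is forced
t0: [θ0=0°, θ1=270°, θ2=90°]
step 1 (rotate(1, 90)): [θ0=0°, θ1=0°, θ2=90°]
step 2 (rotate(1, 180)): [θ0=0°, θ1=180°, θ2=90°]
all 49 alternatives checked — unique.

rotate(1, 90), rotate(1, 180)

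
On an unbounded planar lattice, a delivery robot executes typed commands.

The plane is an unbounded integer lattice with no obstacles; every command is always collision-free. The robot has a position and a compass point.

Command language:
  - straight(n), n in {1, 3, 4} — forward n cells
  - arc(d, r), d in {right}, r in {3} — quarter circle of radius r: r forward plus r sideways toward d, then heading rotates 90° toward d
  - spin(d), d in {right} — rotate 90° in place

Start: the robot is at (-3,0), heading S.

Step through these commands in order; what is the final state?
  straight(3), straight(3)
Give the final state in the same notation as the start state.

start: at (-3,0), heading S
1. straight(3) → at (-3,-3), heading S
2. straight(3) → at (-3,-6), heading S

at (-3,-6), heading S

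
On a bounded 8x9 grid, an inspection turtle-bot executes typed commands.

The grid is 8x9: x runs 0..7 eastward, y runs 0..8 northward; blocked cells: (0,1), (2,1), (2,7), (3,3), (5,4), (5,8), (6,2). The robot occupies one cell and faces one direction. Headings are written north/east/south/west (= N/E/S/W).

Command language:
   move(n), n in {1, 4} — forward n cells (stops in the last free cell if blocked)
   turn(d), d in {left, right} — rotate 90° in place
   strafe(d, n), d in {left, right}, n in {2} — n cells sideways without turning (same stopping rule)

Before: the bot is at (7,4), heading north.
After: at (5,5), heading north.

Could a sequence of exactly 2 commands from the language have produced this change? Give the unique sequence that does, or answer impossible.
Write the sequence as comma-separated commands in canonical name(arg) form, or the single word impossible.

move(1), strafe(left, 2)

key: order matters: swapping move(1) and strafe(left, 2) lands elsewhere
initial: at (7,4), heading north
step 1 (move(1)): at (7,5), heading north
step 2 (strafe(left, 2)): at (5,5), heading north
no other 2-command option fits: unique.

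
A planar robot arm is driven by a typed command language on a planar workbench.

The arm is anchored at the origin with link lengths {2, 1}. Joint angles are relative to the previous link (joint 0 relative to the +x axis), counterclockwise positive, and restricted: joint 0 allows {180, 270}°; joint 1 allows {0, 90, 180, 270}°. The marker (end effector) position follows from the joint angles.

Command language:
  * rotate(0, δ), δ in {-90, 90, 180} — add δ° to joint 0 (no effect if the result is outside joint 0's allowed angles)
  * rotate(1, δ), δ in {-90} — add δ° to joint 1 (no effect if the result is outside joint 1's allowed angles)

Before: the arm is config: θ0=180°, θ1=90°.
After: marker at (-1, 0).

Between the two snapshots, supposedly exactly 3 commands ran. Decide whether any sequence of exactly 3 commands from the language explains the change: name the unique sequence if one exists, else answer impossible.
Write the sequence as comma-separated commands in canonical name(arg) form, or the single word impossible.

from: config: θ0=180°, θ1=90°
[1] after rotate(1, -90): config: θ0=180°, θ1=0°
[2] after rotate(1, -90): config: θ0=180°, θ1=270°
[3] after rotate(1, -90): config: θ0=180°, θ1=180°
no other 3-command option fits: unique.

rotate(1, -90), rotate(1, -90), rotate(1, -90)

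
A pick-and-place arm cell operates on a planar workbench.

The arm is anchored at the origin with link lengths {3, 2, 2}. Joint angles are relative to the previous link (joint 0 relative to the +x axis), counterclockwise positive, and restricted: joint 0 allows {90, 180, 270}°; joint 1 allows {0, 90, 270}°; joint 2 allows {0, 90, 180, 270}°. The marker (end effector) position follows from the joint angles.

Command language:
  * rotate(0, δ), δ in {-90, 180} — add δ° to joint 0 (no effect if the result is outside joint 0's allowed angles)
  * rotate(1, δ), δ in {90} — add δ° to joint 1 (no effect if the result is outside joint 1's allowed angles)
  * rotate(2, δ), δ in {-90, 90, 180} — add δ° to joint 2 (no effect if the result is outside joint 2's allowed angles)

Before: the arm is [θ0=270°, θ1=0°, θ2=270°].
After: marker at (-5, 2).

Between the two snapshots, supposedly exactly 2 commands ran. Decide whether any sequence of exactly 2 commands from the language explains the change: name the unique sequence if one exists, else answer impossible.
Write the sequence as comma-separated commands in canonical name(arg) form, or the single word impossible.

rotate(0, -90), rotate(0, 180)

key: running rotate(0, 180) before rotate(0, -90) would end elsewhere — order is forced
start: [θ0=270°, θ1=0°, θ2=270°]
step 1 (rotate(0, -90)): [θ0=180°, θ1=0°, θ2=270°]
step 2 (rotate(0, 180)): [θ0=180°, θ1=0°, θ2=270°]
all 36 alternatives checked — unique.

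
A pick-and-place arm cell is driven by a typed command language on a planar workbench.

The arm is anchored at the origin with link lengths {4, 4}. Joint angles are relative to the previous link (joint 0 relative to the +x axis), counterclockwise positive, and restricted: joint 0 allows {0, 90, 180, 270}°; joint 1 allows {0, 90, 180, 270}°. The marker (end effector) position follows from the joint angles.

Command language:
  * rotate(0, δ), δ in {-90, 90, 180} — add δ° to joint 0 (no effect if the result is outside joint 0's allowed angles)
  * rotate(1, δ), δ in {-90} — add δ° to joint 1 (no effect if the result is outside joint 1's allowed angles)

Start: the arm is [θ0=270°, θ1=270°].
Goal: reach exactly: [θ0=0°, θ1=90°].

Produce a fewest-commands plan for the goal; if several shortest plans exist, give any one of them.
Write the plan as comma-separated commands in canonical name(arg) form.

begin: [θ0=270°, θ1=270°]
1. rotate(0, 90) → [θ0=0°, θ1=270°]
2. rotate(1, -90) → [θ0=0°, θ1=180°]
3. rotate(1, -90) → [θ0=0°, θ1=90°]
nothing shorter than 3 reaches the goal.

rotate(0, 90), rotate(1, -90), rotate(1, -90)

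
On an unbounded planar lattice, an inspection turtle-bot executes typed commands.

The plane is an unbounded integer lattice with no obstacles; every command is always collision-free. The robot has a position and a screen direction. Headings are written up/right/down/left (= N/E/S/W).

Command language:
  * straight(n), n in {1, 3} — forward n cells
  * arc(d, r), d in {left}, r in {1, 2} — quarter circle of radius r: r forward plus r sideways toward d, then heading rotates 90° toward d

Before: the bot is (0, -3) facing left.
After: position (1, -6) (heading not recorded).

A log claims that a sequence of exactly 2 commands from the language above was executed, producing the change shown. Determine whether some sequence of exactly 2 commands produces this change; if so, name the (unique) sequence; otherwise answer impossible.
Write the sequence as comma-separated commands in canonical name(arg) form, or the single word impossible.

arc(left, 1), arc(left, 2)

key: running arc(left, 2) before arc(left, 1) would end elsewhere — order is forced
from: (0, -3) facing left
t=1 arc(left, 1) ⇒ (-1, -4) facing down
t=2 arc(left, 2) ⇒ (1, -6) facing right
no rival 2-sequence matches.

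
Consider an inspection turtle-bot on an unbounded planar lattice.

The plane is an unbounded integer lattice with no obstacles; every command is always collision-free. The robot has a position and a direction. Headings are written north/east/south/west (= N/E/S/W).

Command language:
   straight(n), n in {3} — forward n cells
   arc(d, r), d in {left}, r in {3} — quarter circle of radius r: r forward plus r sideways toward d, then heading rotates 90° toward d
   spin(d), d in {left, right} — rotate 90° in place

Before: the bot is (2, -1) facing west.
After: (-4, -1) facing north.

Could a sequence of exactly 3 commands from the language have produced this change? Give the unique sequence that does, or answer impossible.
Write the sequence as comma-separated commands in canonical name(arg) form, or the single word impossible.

straight(3), straight(3), spin(right)

key: running spin(right) before straight(3) would end elsewhere — order is forced
t0: (2, -1) facing west
1. straight(3) → (-1, -1) facing west
2. straight(3) → (-4, -1) facing west
3. spin(right) → (-4, -1) facing north
all 64 alternatives checked — unique.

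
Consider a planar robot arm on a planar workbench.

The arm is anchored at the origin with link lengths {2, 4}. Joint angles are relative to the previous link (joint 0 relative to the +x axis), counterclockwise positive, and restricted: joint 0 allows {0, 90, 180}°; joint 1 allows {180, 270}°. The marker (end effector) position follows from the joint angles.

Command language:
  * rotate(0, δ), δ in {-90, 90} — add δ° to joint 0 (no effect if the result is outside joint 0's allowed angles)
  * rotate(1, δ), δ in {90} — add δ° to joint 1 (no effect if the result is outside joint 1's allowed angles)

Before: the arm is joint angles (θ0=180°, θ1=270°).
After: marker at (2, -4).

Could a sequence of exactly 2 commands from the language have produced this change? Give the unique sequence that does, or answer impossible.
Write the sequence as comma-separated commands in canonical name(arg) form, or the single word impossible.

initial: joint angles (θ0=180°, θ1=270°)
step 1 (rotate(0, -90)): joint angles (θ0=90°, θ1=270°)
step 2 (rotate(0, -90)): joint angles (θ0=0°, θ1=270°)
uniquely the one of 9 2-step routes that fits.

rotate(0, -90), rotate(0, -90)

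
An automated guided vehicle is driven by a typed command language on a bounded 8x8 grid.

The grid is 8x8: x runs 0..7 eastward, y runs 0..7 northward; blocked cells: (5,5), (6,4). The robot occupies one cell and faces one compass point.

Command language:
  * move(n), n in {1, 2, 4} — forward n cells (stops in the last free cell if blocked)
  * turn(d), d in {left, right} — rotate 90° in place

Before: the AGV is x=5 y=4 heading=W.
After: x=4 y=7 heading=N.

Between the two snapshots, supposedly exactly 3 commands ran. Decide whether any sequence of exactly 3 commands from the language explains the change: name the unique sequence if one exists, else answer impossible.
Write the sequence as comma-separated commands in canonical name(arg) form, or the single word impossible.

key: move(4) runs into the grid edge before its full distance
t0: x=5 y=4 heading=W
[1] after move(1): x=4 y=4 heading=W
[2] after turn(right): x=4 y=4 heading=N
[3] after move(4): x=4 y=7 heading=N
all 125 alternatives checked — unique.

move(1), turn(right), move(4)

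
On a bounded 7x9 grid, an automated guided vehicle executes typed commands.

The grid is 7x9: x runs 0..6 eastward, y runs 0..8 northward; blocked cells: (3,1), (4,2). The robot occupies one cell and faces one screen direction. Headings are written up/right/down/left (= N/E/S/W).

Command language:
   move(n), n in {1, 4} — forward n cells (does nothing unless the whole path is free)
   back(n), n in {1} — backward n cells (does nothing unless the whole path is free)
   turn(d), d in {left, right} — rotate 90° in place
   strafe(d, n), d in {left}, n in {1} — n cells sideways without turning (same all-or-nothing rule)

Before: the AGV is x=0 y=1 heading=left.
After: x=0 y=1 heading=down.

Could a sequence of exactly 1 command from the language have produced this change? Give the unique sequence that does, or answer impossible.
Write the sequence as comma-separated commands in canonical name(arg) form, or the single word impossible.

turn(left)

key: parked at (0,1) the whole time — nothing moves the robot
initial: x=0 y=1 heading=left
1. turn(left) → x=0 y=1 heading=down
all 6 alternatives checked — unique.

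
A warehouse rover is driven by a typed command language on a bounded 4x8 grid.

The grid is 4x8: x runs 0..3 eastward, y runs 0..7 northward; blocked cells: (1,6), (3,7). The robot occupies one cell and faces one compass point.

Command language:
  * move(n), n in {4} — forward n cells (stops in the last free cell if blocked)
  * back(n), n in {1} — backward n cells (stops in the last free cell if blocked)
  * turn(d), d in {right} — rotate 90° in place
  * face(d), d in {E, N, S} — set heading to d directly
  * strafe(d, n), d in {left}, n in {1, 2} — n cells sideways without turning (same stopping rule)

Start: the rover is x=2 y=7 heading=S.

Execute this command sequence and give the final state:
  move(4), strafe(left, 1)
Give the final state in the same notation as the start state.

from: x=2 y=7 heading=S
1. move(4) → x=2 y=3 heading=S
2. strafe(left, 1) → x=3 y=3 heading=S

x=3 y=3 heading=S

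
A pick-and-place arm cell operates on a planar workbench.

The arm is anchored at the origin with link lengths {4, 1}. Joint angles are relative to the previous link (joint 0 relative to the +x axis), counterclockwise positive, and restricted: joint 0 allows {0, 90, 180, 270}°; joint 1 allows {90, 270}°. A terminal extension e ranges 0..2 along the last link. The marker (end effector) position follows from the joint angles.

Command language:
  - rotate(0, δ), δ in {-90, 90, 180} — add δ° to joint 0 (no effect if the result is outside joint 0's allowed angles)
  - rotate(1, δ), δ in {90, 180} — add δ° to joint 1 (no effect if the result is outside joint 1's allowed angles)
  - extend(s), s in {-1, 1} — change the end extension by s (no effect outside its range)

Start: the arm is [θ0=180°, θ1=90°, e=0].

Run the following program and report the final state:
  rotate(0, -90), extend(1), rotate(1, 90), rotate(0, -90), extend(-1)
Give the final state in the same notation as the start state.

t0: [θ0=180°, θ1=90°, e=0]
step 1 (rotate(0, -90)): [θ0=90°, θ1=90°, e=0]
step 2 (extend(1)): [θ0=90°, θ1=90°, e=1]
step 3 (rotate(1, 90)): [θ0=90°, θ1=90°, e=1]
step 4 (rotate(0, -90)): [θ0=0°, θ1=90°, e=1]
step 5 (extend(-1)): [θ0=0°, θ1=90°, e=0]

[θ0=0°, θ1=90°, e=0]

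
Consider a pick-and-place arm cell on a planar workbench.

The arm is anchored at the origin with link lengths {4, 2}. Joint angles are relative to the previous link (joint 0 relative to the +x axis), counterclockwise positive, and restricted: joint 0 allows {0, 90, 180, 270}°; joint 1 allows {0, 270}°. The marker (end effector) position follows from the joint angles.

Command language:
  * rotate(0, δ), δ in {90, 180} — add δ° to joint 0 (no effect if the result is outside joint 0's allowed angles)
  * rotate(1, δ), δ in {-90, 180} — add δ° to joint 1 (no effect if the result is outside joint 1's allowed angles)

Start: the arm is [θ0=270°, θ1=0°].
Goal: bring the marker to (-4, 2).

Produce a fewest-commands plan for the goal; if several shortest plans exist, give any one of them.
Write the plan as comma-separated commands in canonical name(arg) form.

rotate(0, 90), rotate(1, -90), rotate(0, 180)

begin: [θ0=270°, θ1=0°]
t=1 rotate(0, 90) ⇒ [θ0=0°, θ1=0°]
t=2 rotate(1, -90) ⇒ [θ0=0°, θ1=270°]
t=3 rotate(0, 180) ⇒ [θ0=180°, θ1=270°]
nothing shorter than 3 reaches the goal.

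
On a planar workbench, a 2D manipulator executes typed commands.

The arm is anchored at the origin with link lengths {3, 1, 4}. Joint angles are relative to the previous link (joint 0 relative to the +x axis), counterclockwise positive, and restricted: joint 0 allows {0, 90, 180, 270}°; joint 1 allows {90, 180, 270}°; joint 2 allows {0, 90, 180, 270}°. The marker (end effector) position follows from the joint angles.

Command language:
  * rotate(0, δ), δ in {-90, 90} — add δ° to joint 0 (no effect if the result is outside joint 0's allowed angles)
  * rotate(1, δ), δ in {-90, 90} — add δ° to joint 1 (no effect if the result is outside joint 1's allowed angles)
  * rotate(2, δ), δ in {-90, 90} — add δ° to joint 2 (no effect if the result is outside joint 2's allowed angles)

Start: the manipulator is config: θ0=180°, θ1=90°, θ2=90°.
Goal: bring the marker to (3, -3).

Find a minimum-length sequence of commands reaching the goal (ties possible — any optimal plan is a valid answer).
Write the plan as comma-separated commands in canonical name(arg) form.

rotate(2, 90), rotate(0, -90), rotate(0, -90)

start: config: θ0=180°, θ1=90°, θ2=90°
1. rotate(2, 90) → config: θ0=180°, θ1=90°, θ2=180°
2. rotate(0, -90) → config: θ0=90°, θ1=90°, θ2=180°
3. rotate(0, -90) → config: θ0=0°, θ1=90°, θ2=180°
no 2-step plan works, so 3 is optimal.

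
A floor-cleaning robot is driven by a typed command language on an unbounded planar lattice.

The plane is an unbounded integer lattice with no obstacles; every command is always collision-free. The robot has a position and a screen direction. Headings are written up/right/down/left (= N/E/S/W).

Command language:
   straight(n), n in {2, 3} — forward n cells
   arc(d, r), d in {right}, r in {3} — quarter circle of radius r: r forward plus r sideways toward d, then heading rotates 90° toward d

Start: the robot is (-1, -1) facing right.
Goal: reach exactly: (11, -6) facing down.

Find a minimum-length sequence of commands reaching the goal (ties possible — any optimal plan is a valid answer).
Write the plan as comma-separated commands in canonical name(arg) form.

initial: (-1, -1) facing right
t=1 straight(3) ⇒ (2, -1) facing right
t=2 straight(3) ⇒ (5, -1) facing right
t=3 straight(3) ⇒ (8, -1) facing right
t=4 arc(right, 3) ⇒ (11, -4) facing down
t=5 straight(2) ⇒ (11, -6) facing down
no 4-step plan works, so 5 is optimal.

straight(3), straight(3), straight(3), arc(right, 3), straight(2)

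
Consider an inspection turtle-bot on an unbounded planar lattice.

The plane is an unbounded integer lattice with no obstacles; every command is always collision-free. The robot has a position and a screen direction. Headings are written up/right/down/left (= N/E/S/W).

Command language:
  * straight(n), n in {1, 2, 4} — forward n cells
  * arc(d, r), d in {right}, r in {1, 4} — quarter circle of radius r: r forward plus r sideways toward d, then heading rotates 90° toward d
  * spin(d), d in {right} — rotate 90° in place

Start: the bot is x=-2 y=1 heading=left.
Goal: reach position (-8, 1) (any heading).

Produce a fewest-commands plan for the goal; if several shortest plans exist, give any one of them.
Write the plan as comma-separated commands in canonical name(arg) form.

start: x=-2 y=1 heading=left
1. straight(4) → x=-6 y=1 heading=left
2. straight(2) → x=-8 y=1 heading=left
nothing shorter than 2 reaches the goal.

straight(4), straight(2)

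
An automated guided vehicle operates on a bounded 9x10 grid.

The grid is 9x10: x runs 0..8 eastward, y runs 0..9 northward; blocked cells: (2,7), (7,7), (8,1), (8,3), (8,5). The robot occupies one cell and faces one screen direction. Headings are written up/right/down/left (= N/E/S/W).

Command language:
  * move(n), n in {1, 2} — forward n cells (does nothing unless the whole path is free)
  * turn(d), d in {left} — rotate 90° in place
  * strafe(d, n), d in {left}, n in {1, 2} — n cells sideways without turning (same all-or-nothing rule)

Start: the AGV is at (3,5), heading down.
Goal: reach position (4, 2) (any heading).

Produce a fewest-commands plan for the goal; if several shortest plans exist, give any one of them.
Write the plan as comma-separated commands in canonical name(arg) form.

begin: at (3,5), heading down
1. move(1) → at (3,4), heading down
2. strafe(left, 1) → at (4,4), heading down
3. move(2) → at (4,2), heading down
shorter routes all fall short; 3 is best.

move(1), strafe(left, 1), move(2)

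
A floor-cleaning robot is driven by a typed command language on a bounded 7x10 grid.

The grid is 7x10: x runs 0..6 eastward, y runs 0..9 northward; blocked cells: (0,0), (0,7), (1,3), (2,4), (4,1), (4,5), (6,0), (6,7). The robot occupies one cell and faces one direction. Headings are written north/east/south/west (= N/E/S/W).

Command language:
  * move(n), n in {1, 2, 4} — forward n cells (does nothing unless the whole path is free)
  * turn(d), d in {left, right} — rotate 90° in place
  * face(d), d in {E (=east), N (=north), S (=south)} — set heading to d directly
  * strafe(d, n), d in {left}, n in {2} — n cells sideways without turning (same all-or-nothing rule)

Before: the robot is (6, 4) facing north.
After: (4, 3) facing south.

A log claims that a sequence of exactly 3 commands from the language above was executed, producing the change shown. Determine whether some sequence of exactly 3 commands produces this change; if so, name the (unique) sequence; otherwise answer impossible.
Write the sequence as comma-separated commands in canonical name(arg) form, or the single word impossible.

strafe(left, 2), face(S), move(1)

key: cell and facing (now S) both changed — the 3 commands mix motion and turning
begin: (6, 4) facing north
t=1 strafe(left, 2) ⇒ (4, 4) facing north
t=2 face(S) ⇒ (4, 4) facing south
t=3 move(1) ⇒ (4, 3) facing south
uniquely the one of 729 3-step routes that fits.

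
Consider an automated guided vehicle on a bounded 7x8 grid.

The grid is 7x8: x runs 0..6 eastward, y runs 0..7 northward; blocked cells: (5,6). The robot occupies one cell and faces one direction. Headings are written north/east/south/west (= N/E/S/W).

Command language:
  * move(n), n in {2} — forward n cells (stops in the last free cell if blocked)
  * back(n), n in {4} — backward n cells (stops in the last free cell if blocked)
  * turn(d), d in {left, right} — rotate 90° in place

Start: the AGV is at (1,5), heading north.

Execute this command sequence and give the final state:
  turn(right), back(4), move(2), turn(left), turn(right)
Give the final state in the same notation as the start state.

at (2,5), heading east

begin: at (1,5), heading north
t=1 turn(right) ⇒ at (1,5), heading east
t=2 back(4) ⇒ at (0,5), heading east
t=3 move(2) ⇒ at (2,5), heading east
t=4 turn(left) ⇒ at (2,5), heading north
t=5 turn(right) ⇒ at (2,5), heading east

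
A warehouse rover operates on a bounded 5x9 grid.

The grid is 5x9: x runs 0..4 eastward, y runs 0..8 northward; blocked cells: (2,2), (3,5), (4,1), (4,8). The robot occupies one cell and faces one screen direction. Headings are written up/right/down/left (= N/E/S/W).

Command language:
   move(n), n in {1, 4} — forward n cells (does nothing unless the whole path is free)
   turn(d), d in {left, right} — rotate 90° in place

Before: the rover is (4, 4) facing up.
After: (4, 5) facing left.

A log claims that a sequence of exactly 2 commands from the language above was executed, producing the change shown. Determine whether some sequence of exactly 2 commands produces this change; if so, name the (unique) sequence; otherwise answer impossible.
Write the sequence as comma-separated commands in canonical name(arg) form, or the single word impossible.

key: order matters: swapping move(1) and turn(left) lands elsewhere
initial: (4, 4) facing up
t=1 move(1) ⇒ (4, 5) facing up
t=2 turn(left) ⇒ (4, 5) facing left
uniquely the one of 16 2-step routes that fits.

move(1), turn(left)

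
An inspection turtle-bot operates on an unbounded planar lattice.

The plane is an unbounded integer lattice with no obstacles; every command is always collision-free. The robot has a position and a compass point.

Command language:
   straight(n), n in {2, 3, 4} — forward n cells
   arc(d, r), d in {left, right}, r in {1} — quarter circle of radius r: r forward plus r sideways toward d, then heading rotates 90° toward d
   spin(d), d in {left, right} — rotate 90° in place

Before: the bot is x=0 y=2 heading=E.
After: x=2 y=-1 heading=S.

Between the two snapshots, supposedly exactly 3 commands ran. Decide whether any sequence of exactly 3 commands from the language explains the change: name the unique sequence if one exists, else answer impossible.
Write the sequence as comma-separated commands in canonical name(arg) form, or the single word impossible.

key: position moved to (2,-1) AND the heading swung to S — translation plus rotation needed
start: x=0 y=2 heading=E
t=1 straight(2) ⇒ x=2 y=2 heading=E
t=2 spin(right) ⇒ x=2 y=2 heading=S
t=3 straight(3) ⇒ x=2 y=-1 heading=S
uniquely the one of 343 3-step routes that fits.

straight(2), spin(right), straight(3)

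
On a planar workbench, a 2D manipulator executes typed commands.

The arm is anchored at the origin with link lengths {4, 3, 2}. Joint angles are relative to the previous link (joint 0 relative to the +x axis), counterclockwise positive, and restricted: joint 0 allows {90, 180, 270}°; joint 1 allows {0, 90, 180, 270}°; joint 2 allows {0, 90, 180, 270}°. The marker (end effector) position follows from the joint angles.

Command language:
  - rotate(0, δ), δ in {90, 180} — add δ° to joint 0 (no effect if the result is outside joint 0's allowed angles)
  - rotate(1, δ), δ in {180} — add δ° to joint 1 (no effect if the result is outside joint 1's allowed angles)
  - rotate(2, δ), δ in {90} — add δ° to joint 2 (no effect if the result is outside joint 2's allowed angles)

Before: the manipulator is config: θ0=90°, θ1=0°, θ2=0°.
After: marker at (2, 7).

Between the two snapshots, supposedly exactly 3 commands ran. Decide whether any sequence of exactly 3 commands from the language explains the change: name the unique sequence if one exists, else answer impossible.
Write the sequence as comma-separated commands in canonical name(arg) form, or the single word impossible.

rotate(2, 90), rotate(2, 90), rotate(2, 90)

initial: config: θ0=90°, θ1=0°, θ2=0°
t=1 rotate(2, 90) ⇒ config: θ0=90°, θ1=0°, θ2=90°
t=2 rotate(2, 90) ⇒ config: θ0=90°, θ1=0°, θ2=180°
t=3 rotate(2, 90) ⇒ config: θ0=90°, θ1=0°, θ2=270°
no other 3-command option fits: unique.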